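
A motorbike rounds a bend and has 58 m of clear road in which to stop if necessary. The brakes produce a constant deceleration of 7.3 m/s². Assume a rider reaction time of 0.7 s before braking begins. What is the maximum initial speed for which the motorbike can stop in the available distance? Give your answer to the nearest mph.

Maximum speed ≈ 55 mph

Stopping distance: v·t_r + v²/(2a) = 58 with t_r = 0.7 s and a = 7.300 m/s².
So v² + 10.220 v − 846.80 = 0.
Positive root: v = −a·t_r + √((a·t_r)² + 2a·d) = −5.110 + √(26.112 + 846.80) = 24.4351 m/s.
24.4351 m/s ÷ 0.44704 = 54.660 mph.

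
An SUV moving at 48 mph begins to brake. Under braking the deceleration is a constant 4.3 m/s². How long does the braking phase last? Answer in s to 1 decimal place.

Braking time ≈ 5.0 s

48 mph × 0.44704 = 21.4579 m/s.
Braking time = v/a = 21.4579 / 4.300 = 4.990 s.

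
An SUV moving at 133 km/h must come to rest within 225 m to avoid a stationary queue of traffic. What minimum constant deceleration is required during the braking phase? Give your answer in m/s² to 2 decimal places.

133 km/h ÷ 3.6 = 36.9444 m/s.
v² = 2a·d ⇒ a = v²/(2d) = 36.9444² / (2 × 225.000) = 1364.889 / 450.000 = 3.0331 m/s².

Required deceleration ≈ 3.03 m/s²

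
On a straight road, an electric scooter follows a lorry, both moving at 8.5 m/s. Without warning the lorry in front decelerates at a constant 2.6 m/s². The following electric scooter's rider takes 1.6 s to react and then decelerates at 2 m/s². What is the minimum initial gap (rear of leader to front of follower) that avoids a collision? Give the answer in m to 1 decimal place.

Minimum gap ≈ 17.8 m

Leader travels v²/(2a_L) = 72.250 / 5.200 = 13.894 m before stopping.
Follower covers v·t_r = 8.5000 × 1.6 = 13.600 m while reacting, then v²/(2a_F) = 72.250 / 4.000 = 18.062 m while braking, for a total of 13.600 + 18.062 = 31.662 m.
Since a_F ≤ a_L and the follower starts braking later, the follower is never slower than the leader, so the closest approach is when both have stopped.
Minimum gap = 31.662 − 13.894 = 17.768 m.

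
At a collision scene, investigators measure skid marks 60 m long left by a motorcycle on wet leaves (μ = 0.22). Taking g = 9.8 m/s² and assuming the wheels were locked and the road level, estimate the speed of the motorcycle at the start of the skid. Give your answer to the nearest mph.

Deceleration a = μg = 0.22 × 9.8 = 2.156 m/s².
v = √(2a·d) = √(2 × 2.156 × 60) = √258.720 = 16.0848 m/s.
= 16.0848 ÷ 0.44704 = 35.981 mph.

Initial speed ≈ 36 mph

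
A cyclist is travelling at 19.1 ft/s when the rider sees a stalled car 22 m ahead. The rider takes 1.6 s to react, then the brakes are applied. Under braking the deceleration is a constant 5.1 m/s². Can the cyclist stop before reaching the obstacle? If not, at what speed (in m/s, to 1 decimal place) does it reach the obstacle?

Yes — it stops about 9.4 m short of the obstacle, so it never reaches it

19.1 ft/s × 0.3048 = 5.8217 m/s.
Reaction distance = 5.8217 × 1.6 = 9.315 m.
Braking distance = v²/(2a) = 33.892 / 10.200 = 3.323 m.
Total stopping distance = 9.315 + 3.323 = 12.638 m, vs 22 m available — it stops with 22 − 12.638 = 9.362 m to spare.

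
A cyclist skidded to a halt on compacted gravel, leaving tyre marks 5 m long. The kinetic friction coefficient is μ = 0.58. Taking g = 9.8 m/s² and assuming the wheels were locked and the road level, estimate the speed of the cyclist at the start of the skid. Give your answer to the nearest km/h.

Initial speed ≈ 27 km/h

Deceleration a = μg = 0.58 × 9.8 = 5.684 m/s².
v = √(2a·d) = √(2 × 5.684 × 5) = √56.840 = 7.5392 m/s.
= 7.5392 × 3.6 = 27.141 km/h.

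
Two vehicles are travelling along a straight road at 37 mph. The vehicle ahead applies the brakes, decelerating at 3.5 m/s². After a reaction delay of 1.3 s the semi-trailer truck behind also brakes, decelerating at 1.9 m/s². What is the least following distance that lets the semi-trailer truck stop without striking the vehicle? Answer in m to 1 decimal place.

37 mph × 0.44704 = 16.5405 m/s.
Leader travels v²/(2a_L) = 273.588 / 7.000 = 39.084 m before stopping.
Follower covers v·t_r = 16.5405 × 1.3 = 21.503 m while reacting, then v²/(2a_F) = 273.588 / 3.800 = 71.997 m while braking, for a total of 21.503 + 71.997 = 93.500 m.
Since a_F ≤ a_L and the follower starts braking later, the follower is never slower than the leader, so the closest approach is when both have stopped.
Minimum gap = 93.500 − 39.084 = 54.416 m.

Minimum gap ≈ 54.4 m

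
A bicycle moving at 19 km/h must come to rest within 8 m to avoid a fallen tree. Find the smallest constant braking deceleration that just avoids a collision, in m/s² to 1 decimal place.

Required deceleration ≈ 1.7 m/s²

19 km/h ÷ 3.6 = 5.2778 m/s.
v² = 2a·d ⇒ a = v²/(2d) = 5.2778² / (2 × 8.000) = 27.855 / 16.000 = 1.7409 m/s².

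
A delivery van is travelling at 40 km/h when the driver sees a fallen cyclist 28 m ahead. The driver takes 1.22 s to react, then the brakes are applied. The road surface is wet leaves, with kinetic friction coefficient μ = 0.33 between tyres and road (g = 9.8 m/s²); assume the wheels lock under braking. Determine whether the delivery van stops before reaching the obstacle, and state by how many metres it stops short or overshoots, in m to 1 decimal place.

No — it overshoots by 4.6 m

40 km/h ÷ 3.6 = 11.1111 m/s.
a = μg = 0.33 × 9.8 = 3.234 m/s².
Reaction distance = 11.1111 × 1.22 = 13.556 m.
Braking distance = v²/(2a) = 123.457 / 6.468 = 19.087 m.
Total stopping distance = 13.556 + 19.087 = 32.643 m, vs 28 m available — it cannot stop in time and overshoots by 32.643 − 28 = 4.643 m.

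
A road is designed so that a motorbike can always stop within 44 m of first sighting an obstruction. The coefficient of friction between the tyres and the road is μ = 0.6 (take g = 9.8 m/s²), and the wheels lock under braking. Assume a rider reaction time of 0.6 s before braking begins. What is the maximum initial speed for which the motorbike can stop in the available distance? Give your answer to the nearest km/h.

Maximum speed ≈ 70 km/h

a = μg = 0.6 × 9.8 = 5.880 m/s².
Stopping distance: v·t_r + v²/(2a) = 44 with t_r = 0.6 s and a = 5.880 m/s².
So v² + 7.056 v − 517.44 = 0.
Positive root: v = −a·t_r + √((a·t_r)² + 2a·d) = −3.528 + √(12.447 + 517.44) = 19.4913 m/s.
19.4913 m/s × 3.6 = 70.169 km/h.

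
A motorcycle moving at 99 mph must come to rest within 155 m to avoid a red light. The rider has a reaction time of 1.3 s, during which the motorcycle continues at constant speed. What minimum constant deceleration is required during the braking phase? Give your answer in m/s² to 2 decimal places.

99 mph × 0.44704 = 44.2570 m/s.
Distance covered during reaction = 44.2570 × 1.3 = 57.534 m.
Distance available for braking: 155 − 57.534 = 97.466 m.
v² = 2a·d ⇒ a = v²/(2d) = 44.2570² / (2 × 97.466) = 1958.682 / 194.932 = 10.0480 m/s².

Required deceleration ≈ 10.05 m/s²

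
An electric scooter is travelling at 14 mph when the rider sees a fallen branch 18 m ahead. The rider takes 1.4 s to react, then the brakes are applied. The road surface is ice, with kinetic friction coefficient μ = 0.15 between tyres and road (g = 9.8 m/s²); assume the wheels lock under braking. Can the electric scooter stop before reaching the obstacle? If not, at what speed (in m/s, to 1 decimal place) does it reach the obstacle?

14 mph × 0.44704 = 6.2586 m/s.
a = μg = 0.15 × 9.8 = 1.470 m/s².
Reaction distance = 6.2586 × 1.4 = 8.762 m.
Braking distance needed to stop: v²/(2a) = 39.170 / 2.940 = 13.323 m, so total needed = 8.762 + 13.323 = 22.085 m > 18 m — it cannot stop.
Distance remaining when braking begins: 18 − 8.762 = 9.238 m.
v² = v₀² − 2a·d = 39.170 − 2 × 1.470 × 9.238 = 12.010 m²/s².
v = √12.010 = 3.466 m/s.

No — it strikes the obstacle at 3.5 m/s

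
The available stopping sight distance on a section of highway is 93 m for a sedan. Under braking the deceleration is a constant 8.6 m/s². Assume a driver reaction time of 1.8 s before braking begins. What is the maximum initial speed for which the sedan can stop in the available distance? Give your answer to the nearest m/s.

Maximum speed ≈ 27 m/s

Stopping distance: v·t_r + v²/(2a) = 93 with t_r = 1.8 s and a = 8.600 m/s².
So v² + 30.960 v − 1599.60 = 0.
Positive root: v = −a·t_r + √((a·t_r)² + 2a·d) = −15.480 + √(239.630 + 1599.60) = 27.4062 m/s.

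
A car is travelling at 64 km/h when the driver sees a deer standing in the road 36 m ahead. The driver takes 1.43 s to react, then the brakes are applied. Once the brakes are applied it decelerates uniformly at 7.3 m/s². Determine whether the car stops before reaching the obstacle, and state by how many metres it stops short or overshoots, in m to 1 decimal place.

No — it overshoots by 11.1 m

64 km/h ÷ 3.6 = 17.7778 m/s.
Reaction distance = 17.7778 × 1.43 = 25.422 m.
Braking distance = v²/(2a) = 316.050 / 14.600 = 21.647 m.
Total stopping distance = 25.422 + 21.647 = 47.069 m, vs 36 m available — it cannot stop in time and overshoots by 47.069 − 36 = 11.069 m.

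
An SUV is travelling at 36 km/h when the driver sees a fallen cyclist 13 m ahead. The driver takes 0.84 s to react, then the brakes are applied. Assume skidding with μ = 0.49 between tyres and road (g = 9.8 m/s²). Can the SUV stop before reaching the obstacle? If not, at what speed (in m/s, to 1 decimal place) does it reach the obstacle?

No — it strikes the obstacle at 7.5 m/s

36 km/h ÷ 3.6 = 10.0000 m/s.
a = μg = 0.49 × 9.8 = 4.802 m/s².
Reaction distance = 10.0000 × 0.84 = 8.400 m.
Braking distance needed to stop: v²/(2a) = 100.000 / 9.604 = 10.412 m, so total needed = 8.400 + 10.412 = 18.812 m > 13 m — it cannot stop.
Distance remaining when braking begins: 13 − 8.400 = 4.600 m.
v² = v₀² − 2a·d = 100.000 − 2 × 4.802 × 4.600 = 55.822 m²/s².
v = √55.822 = 7.471 m/s.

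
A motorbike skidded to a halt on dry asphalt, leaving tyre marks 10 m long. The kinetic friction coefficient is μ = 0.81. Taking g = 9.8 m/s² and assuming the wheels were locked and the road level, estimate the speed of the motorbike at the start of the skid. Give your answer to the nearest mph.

Initial speed ≈ 28 mph

Deceleration a = μg = 0.81 × 9.8 = 7.938 m/s².
v = √(2a·d) = √(2 × 7.938 × 10) = √158.760 = 12.6000 m/s.
= 12.6000 ÷ 0.44704 = 28.185 mph.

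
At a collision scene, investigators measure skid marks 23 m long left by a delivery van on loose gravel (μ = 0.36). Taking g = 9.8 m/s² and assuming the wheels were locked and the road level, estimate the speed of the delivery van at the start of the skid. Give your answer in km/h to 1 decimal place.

Initial speed ≈ 45.9 km/h

Deceleration a = μg = 0.36 × 9.8 = 3.528 m/s².
v = √(2a·d) = √(2 × 3.528 × 23) = √162.288 = 12.7392 m/s.
= 12.7392 × 3.6 = 45.861 km/h.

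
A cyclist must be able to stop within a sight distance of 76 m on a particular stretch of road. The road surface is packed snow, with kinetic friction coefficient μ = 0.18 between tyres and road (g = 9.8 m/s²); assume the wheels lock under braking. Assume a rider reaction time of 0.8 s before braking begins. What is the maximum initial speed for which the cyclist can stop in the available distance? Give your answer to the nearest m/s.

Maximum speed ≈ 15 m/s

a = μg = 0.18 × 9.8 = 1.764 m/s².
Stopping distance: v·t_r + v²/(2a) = 76 with t_r = 0.8 s and a = 1.764 m/s².
So v² + 2.822 v − 268.13 = 0.
Positive root: v = −a·t_r + √((a·t_r)² + 2a·d) = −1.411 + √(1.991 + 268.13) = 15.0244 m/s.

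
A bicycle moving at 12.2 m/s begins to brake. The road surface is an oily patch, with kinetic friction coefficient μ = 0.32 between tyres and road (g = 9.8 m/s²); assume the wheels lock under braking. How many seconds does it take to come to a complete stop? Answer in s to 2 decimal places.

Braking time ≈ 3.89 s

a = μg = 0.32 × 9.8 = 3.136 m/s².
Braking time = v/a = 12.2000 / 3.136 = 3.890 s.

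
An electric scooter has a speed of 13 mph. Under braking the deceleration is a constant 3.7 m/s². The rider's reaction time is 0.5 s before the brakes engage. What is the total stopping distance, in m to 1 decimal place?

13 mph × 0.44704 = 5.8115 m/s.
Reaction distance = v·t_r = 5.8115 × 0.5 = 2.906 m.
Braking distance = v²/(2a) = 5.8115² / (2 × 3.700) = 33.774 / 7.400 = 4.564 m.
Total = 2.906 + 4.564 = 7.470 m.

Total stopping distance ≈ 7.5 m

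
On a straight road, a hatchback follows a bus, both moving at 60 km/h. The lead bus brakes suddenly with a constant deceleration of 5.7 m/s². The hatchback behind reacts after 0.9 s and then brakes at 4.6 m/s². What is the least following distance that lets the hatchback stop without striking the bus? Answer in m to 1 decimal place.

Minimum gap ≈ 20.8 m

60 km/h ÷ 3.6 = 16.6667 m/s.
Leader travels v²/(2a_L) = 277.779 / 11.400 = 24.367 m before stopping.
Follower covers v·t_r = 16.6667 × 0.9 = 15.000 m while reacting, then v²/(2a_F) = 277.779 / 9.200 = 30.193 m while braking, for a total of 15.000 + 30.193 = 45.193 m.
Since a_F ≤ a_L and the follower starts braking later, the follower is never slower than the leader, so the closest approach is when both have stopped.
Minimum gap = 45.193 − 24.367 = 20.826 m.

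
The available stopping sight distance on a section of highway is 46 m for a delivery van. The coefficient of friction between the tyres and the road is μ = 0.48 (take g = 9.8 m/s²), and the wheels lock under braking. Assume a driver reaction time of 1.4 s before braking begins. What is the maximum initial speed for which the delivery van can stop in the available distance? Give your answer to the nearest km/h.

Maximum speed ≈ 55 km/h

a = μg = 0.48 × 9.8 = 4.704 m/s².
Stopping distance: v·t_r + v²/(2a) = 46 with t_r = 1.4 s and a = 4.704 m/s².
So v² + 13.171 v − 432.77 = 0.
Positive root: v = −a·t_r + √((a·t_r)² + 2a·d) = −6.586 + √(43.375 + 432.77) = 15.2347 m/s.
15.2347 m/s × 3.6 = 54.845 km/h.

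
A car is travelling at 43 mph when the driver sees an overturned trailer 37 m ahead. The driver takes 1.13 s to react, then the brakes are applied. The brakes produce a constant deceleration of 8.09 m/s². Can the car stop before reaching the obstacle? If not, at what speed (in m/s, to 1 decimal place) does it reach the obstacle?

43 mph × 0.44704 = 19.2227 m/s.
Reaction distance = 19.2227 × 1.13 = 21.722 m.
Braking distance needed to stop: v²/(2a) = 369.512 / 16.180 = 22.838 m, so total needed = 21.722 + 22.838 = 44.560 m > 37 m — it cannot stop.
Distance remaining when braking begins: 37 − 21.722 = 15.278 m.
v² = v₀² − 2a·d = 369.512 − 2 × 8.090 × 15.278 = 122.314 m²/s².
v = √122.314 = 11.060 m/s.

No — it strikes the obstacle at 11.1 m/s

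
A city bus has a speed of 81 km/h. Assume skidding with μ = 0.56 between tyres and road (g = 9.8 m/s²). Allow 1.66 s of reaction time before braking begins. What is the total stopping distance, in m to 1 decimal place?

Total stopping distance ≈ 83.5 m

81 km/h ÷ 3.6 = 22.5000 m/s.
a = μg = 0.56 × 9.8 = 5.488 m/s².
Reaction distance = v·t_r = 22.5000 × 1.66 = 37.350 m.
Braking distance = v²/(2a) = 22.5000² / (2 × 5.488) = 506.250 / 10.976 = 46.123 m.
Total = 37.350 + 46.123 = 83.473 m.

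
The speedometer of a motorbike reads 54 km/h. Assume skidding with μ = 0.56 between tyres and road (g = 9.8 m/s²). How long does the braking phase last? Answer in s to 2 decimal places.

54 km/h ÷ 3.6 = 15.0000 m/s.
a = μg = 0.56 × 9.8 = 5.488 m/s².
Braking time = v/a = 15.0000 / 5.488 = 2.733 s.

Braking time ≈ 2.73 s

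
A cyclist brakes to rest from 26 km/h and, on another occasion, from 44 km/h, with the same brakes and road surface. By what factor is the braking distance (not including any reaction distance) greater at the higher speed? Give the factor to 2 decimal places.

Braking distance d = v²/(2a), so with a fixed, d ∝ v².
Factor = (44/26)² = 1.6923² = 2.8639.

Factor ≈ 2.86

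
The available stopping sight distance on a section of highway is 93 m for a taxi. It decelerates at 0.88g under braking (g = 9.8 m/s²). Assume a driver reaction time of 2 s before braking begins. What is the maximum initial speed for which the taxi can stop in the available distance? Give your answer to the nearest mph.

Maximum speed ≈ 59 mph

a = 0.88 × 9.8 = 8.624 m/s².
Stopping distance: v·t_r + v²/(2a) = 93 with t_r = 2 s and a = 8.624 m/s².
So v² + 34.496 v − 1604.06 = 0.
Positive root: v = −a·t_r + √((a·t_r)² + 2a·d) = −17.248 + √(297.494 + 1604.06) = 26.3588 m/s.
26.3588 m/s ÷ 0.44704 = 58.963 mph.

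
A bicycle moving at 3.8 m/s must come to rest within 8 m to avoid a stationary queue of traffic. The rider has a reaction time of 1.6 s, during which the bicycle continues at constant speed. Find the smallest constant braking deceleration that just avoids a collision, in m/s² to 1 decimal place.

Required deceleration ≈ 3.8 m/s²

Distance covered during reaction = 3.8000 × 1.6 = 6.080 m.
Distance available for braking: 8 − 6.080 = 1.920 m.
v² = 2a·d ⇒ a = v²/(2d) = 3.8000² / (2 × 1.920) = 14.440 / 3.840 = 3.7604 m/s².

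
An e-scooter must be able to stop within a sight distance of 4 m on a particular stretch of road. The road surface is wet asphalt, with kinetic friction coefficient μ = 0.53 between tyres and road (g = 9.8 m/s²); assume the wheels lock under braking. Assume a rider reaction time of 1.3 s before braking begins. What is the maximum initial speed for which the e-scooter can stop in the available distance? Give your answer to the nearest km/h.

Maximum speed ≈ 9 km/h

a = μg = 0.53 × 9.8 = 5.194 m/s².
Stopping distance: v·t_r + v²/(2a) = 4 with t_r = 1.3 s and a = 5.194 m/s².
So v² + 13.504 v − 41.55 = 0.
Positive root: v = −a·t_r + √((a·t_r)² + 2a·d) = −6.752 + √(45.590 + 41.55) = 2.5829 m/s.
2.5829 m/s × 3.6 = 9.298 km/h.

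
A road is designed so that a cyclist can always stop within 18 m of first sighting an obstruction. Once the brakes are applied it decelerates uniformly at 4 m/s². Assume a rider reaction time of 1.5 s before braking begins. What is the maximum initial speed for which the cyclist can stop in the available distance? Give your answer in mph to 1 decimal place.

Stopping distance: v·t_r + v²/(2a) = 18 with t_r = 1.5 s and a = 4.000 m/s².
So v² + 12.000 v − 144.00 = 0.
Positive root: v = −a·t_r + √((a·t_r)² + 2a·d) = −6.000 + √(36.000 + 144.00) = 7.4164 m/s.
7.4164 m/s ÷ 0.44704 = 16.590 mph.

Maximum speed ≈ 16.6 mph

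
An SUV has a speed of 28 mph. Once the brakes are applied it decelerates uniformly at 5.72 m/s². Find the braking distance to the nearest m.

Braking distance ≈ 14 m

28 mph × 0.44704 = 12.5171 m/s.
Braking distance = v²/(2a) = 12.5171² / (2 × 5.720) = 156.678 / 11.440 = 13.696 m.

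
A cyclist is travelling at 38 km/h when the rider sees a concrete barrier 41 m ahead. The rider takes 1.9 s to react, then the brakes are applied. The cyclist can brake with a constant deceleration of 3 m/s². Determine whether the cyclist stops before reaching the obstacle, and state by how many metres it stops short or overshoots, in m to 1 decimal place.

Yes — it stops 2.4 m short of the obstacle

38 km/h ÷ 3.6 = 10.5556 m/s.
Reaction distance = 10.5556 × 1.9 = 20.056 m.
Braking distance = v²/(2a) = 111.421 / 6.000 = 18.570 m.
Total stopping distance = 20.056 + 18.570 = 38.626 m, vs 41 m available — it stops with 41 − 38.626 = 2.374 m to spare.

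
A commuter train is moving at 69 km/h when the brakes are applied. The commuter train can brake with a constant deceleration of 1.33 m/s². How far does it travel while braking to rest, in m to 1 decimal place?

69 km/h ÷ 3.6 = 19.1667 m/s.
Braking distance = v²/(2a) = 19.1667² / (2 × 1.330) = 367.362 / 2.660 = 138.106 m.

Braking distance ≈ 138.1 m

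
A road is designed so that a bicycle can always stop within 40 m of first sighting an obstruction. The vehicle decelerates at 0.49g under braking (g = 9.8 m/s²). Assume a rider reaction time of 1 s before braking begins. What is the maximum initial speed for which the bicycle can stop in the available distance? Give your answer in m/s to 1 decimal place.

Maximum speed ≈ 15.4 m/s

a = 0.49 × 9.8 = 4.802 m/s².
Stopping distance: v·t_r + v²/(2a) = 40 with t_r = 1 s and a = 4.802 m/s².
So v² + 9.604 v − 384.16 = 0.
Positive root: v = −a·t_r + √((a·t_r)² + 2a·d) = −4.802 + √(23.059 + 384.16) = 15.3777 m/s.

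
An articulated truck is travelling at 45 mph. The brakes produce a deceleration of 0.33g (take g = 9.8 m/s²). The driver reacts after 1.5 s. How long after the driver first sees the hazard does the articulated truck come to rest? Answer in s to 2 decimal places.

Total time ≈ 7.72 s

45 mph × 0.44704 = 20.1168 m/s.
a = 0.33 × 9.8 = 3.234 m/s².
Braking time = v/a = 20.1168 / 3.234 = 6.220 s.
Total = 1.5 + 6.220 = 7.720 s.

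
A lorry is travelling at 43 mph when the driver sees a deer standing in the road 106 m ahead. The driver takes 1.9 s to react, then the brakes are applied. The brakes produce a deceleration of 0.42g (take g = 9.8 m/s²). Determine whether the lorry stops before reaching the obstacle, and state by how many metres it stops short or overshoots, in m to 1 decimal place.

Yes — it stops 24.6 m short of the obstacle

43 mph × 0.44704 = 19.2227 m/s.
a = 0.42 × 9.8 = 4.116 m/s².
Reaction distance = 19.2227 × 1.9 = 36.523 m.
Braking distance = v²/(2a) = 369.512 / 8.232 = 44.887 m.
Total stopping distance = 36.523 + 44.887 = 81.410 m, vs 106 m available — it stops with 106 − 81.410 = 24.590 m to spare.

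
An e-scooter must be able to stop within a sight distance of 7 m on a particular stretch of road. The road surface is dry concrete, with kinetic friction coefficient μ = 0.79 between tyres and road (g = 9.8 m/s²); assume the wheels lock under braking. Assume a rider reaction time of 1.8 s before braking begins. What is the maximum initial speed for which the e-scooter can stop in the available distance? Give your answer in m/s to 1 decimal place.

a = μg = 0.79 × 9.8 = 7.742 m/s².
Stopping distance: v·t_r + v²/(2a) = 7 with t_r = 1.8 s and a = 7.742 m/s².
So v² + 27.871 v − 108.39 = 0.
Positive root: v = −a·t_r + √((a·t_r)² + 2a·d) = −13.936 + √(194.212 + 108.39) = 3.4595 m/s.

Maximum speed ≈ 3.5 m/s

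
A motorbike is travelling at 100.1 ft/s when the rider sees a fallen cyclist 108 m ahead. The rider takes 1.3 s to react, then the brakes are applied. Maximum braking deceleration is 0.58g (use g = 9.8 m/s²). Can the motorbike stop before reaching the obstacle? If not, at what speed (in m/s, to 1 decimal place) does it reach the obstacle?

100.1 ft/s × 0.3048 = 30.5105 m/s.
a = 0.58 × 9.8 = 5.684 m/s².
Reaction distance = 30.5105 × 1.3 = 39.664 m.
Braking distance needed to stop: v²/(2a) = 930.891 / 11.368 = 81.887 m, so total needed = 39.664 + 81.887 = 121.551 m > 108 m — it cannot stop.
Distance remaining when braking begins: 108 − 39.664 = 68.336 m.
v² = v₀² − 2a·d = 930.891 − 2 × 5.684 × 68.336 = 154.047 m²/s².
v = √154.047 = 12.412 m/s.

No — it strikes the obstacle at 12.4 m/s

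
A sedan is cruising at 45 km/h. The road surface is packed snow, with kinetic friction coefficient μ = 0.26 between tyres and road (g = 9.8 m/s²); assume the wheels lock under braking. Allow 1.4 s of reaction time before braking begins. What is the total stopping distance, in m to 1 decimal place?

Total stopping distance ≈ 48.2 m

45 km/h ÷ 3.6 = 12.5000 m/s.
a = μg = 0.26 × 9.8 = 2.548 m/s².
Reaction distance = v·t_r = 12.5000 × 1.4 = 17.500 m.
Braking distance = v²/(2a) = 12.5000² / (2 × 2.548) = 156.250 / 5.096 = 30.661 m.
Total = 17.500 + 30.661 = 48.161 m.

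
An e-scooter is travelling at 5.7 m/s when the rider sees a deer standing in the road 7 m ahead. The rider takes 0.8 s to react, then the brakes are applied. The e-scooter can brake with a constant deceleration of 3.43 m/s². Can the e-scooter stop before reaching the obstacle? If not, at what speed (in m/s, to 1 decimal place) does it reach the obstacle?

No — it strikes the obstacle at 4.0 m/s

Reaction distance = 5.7000 × 0.8 = 4.560 m.
Braking distance needed to stop: v²/(2a) = 32.490 / 6.860 = 4.736 m, so total needed = 4.560 + 4.736 = 9.296 m > 7 m — it cannot stop.
Distance remaining when braking begins: 7 − 4.560 = 2.440 m.
v² = v₀² − 2a·d = 32.490 − 2 × 3.430 × 2.440 = 15.752 m²/s².
v = √15.752 = 3.969 m/s.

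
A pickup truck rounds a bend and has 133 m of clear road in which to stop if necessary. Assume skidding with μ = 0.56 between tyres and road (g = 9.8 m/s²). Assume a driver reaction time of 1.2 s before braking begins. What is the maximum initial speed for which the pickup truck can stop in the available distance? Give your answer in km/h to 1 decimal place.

a = μg = 0.56 × 9.8 = 5.488 m/s².
Stopping distance: v·t_r + v²/(2a) = 133 with t_r = 1.2 s and a = 5.488 m/s².
So v² + 13.171 v − 1459.81 = 0.
Positive root: v = −a·t_r + √((a·t_r)² + 2a·d) = −6.586 + √(43.375 + 1459.81) = 32.1849 m/s.
32.1849 m/s × 3.6 = 115.866 km/h.

Maximum speed ≈ 115.9 km/h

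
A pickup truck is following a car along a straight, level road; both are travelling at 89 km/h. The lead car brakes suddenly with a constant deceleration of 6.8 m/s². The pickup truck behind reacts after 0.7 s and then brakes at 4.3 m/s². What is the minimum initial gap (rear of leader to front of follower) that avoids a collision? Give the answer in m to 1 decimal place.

89 km/h ÷ 3.6 = 24.7222 m/s.
Leader travels v²/(2a_L) = 611.187 / 13.600 = 44.940 m before stopping.
Follower covers v·t_r = 24.7222 × 0.7 = 17.306 m while reacting, then v²/(2a_F) = 611.187 / 8.600 = 71.068 m while braking, for a total of 17.306 + 71.068 = 88.374 m.
Since a_F ≤ a_L and the follower starts braking later, the follower is never slower than the leader, so the closest approach is when both have stopped.
Minimum gap = 88.374 − 44.940 = 43.434 m.

Minimum gap ≈ 43.4 m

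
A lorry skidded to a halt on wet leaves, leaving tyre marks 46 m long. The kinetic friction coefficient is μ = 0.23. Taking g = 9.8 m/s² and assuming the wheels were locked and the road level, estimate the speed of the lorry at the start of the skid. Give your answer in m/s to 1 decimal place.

Deceleration a = μg = 0.23 × 9.8 = 2.254 m/s².
v = √(2a·d) = √(2 × 2.254 × 46) = √207.368 = 14.4003 m/s.

Initial speed ≈ 14.4 m/s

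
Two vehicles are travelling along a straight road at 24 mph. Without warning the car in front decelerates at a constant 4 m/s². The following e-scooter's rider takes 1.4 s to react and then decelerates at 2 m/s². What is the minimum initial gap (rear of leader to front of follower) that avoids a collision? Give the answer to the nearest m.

24 mph × 0.44704 = 10.7290 m/s.
Leader travels v²/(2a_L) = 115.111 / 8.000 = 14.389 m before stopping.
Follower covers v·t_r = 10.7290 × 1.4 = 15.021 m while reacting, then v²/(2a_F) = 115.111 / 4.000 = 28.778 m while braking, for a total of 15.021 + 28.778 = 43.799 m.
Since a_F ≤ a_L and the follower starts braking later, the follower is never slower than the leader, so the closest approach is when both have stopped.
Minimum gap = 43.799 − 14.389 = 29.410 m.

Minimum gap ≈ 29 m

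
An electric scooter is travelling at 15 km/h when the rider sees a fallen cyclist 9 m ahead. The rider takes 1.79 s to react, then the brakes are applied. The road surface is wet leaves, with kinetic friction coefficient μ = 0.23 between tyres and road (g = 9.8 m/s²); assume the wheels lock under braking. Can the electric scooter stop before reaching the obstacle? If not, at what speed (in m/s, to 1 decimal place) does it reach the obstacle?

15 km/h ÷ 3.6 = 4.1667 m/s.
a = μg = 0.23 × 9.8 = 2.254 m/s².
Reaction distance = 4.1667 × 1.79 = 7.458 m.
Braking distance needed to stop: v²/(2a) = 17.361 / 4.508 = 3.851 m, so total needed = 7.458 + 3.851 = 11.309 m > 9 m — it cannot stop.
Distance remaining when braking begins: 9 − 7.458 = 1.542 m.
v² = v₀² − 2a·d = 17.361 − 2 × 2.254 × 1.542 = 10.410 m²/s².
v = √10.410 = 3.226 m/s.

No — it strikes the obstacle at 3.2 m/s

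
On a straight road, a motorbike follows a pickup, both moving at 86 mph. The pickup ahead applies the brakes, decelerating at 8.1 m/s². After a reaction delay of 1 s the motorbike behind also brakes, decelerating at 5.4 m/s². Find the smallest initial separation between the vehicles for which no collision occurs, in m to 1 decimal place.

86 mph × 0.44704 = 38.4454 m/s.
Leader travels v²/(2a_L) = 1478.049 / 16.200 = 91.238 m before stopping.
Follower covers v·t_r = 38.4454 × 1 = 38.445 m while reacting, then v²/(2a_F) = 1478.049 / 10.800 = 136.856 m while braking, for a total of 38.445 + 136.856 = 175.301 m.
Since a_F ≤ a_L and the follower starts braking later, the follower is never slower than the leader, so the closest approach is when both have stopped.
Minimum gap = 175.301 − 91.238 = 84.063 m.

Minimum gap ≈ 84.1 m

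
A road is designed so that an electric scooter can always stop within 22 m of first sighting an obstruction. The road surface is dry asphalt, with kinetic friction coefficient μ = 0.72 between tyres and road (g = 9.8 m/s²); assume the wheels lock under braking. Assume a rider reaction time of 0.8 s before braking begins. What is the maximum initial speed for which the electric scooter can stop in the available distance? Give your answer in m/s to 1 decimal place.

a = μg = 0.72 × 9.8 = 7.056 m/s².
Stopping distance: v·t_r + v²/(2a) = 22 with t_r = 0.8 s and a = 7.056 m/s².
So v² + 11.290 v − 310.46 = 0.
Positive root: v = −a·t_r + √((a·t_r)² + 2a·d) = −5.645 + √(31.866 + 310.46) = 12.8571 m/s.

Maximum speed ≈ 12.9 m/s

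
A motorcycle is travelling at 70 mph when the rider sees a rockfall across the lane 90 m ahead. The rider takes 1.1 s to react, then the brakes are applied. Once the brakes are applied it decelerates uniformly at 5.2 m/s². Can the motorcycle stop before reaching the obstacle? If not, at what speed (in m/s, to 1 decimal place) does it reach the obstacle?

No — it strikes the obstacle at 20.0 m/s

70 mph × 0.44704 = 31.2928 m/s.
Reaction distance = 31.2928 × 1.1 = 34.422 m.
Braking distance needed to stop: v²/(2a) = 979.239 / 10.400 = 94.158 m, so total needed = 34.422 + 94.158 = 128.580 m > 90 m — it cannot stop.
Distance remaining when braking begins: 90 − 34.422 = 55.578 m.
v² = v₀² − 2a·d = 979.239 − 2 × 5.200 × 55.578 = 401.228 m²/s².
v = √401.228 = 20.031 m/s.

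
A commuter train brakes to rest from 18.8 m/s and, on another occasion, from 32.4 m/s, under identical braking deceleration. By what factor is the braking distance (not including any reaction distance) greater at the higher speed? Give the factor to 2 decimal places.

Braking distance d = v²/(2a), so with a fixed, d ∝ v².
Factor = (32.4/18.8)² = 1.7234² = 2.9701.

Factor ≈ 2.97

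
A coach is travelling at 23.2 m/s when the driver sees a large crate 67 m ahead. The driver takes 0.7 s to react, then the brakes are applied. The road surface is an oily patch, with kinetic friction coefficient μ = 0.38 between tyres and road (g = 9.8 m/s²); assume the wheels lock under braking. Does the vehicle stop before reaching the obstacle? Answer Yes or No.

No

a = μg = 0.38 × 9.8 = 3.724 m/s².
Reaction distance = 23.2000 × 0.7 = 16.240 m.
Braking distance = v²/(2a) = 538.240 / 7.448 = 72.266 m.
Total stopping distance = 16.240 + 72.266 = 88.506 m, vs 67 m available — it cannot stop in time and overshoots by 88.506 − 67 = 21.506 m.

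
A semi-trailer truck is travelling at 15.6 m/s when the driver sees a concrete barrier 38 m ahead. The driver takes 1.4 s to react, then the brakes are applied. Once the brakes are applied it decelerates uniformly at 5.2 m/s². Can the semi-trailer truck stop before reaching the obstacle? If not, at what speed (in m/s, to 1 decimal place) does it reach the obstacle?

Reaction distance = 15.6000 × 1.4 = 21.840 m.
Braking distance needed to stop: v²/(2a) = 243.360 / 10.400 = 23.400 m, so total needed = 21.840 + 23.400 = 45.240 m > 38 m — it cannot stop.
Distance remaining when braking begins: 38 − 21.840 = 16.160 m.
v² = v₀² − 2a·d = 243.360 − 2 × 5.200 × 16.160 = 75.296 m²/s².
v = √75.296 = 8.677 m/s.

No — it strikes the obstacle at 8.7 m/s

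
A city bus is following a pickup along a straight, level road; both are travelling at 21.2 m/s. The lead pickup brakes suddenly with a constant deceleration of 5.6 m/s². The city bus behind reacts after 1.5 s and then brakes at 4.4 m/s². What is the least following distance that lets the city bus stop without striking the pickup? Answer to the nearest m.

Leader travels v²/(2a_L) = 449.440 / 11.200 = 40.129 m before stopping.
Follower covers v·t_r = 21.2000 × 1.5 = 31.800 m while reacting, then v²/(2a_F) = 449.440 / 8.800 = 51.073 m while braking, for a total of 31.800 + 51.073 = 82.873 m.
Since a_F ≤ a_L and the follower starts braking later, the follower is never slower than the leader, so the closest approach is when both have stopped.
Minimum gap = 82.873 − 40.129 = 42.744 m.

Minimum gap ≈ 43 m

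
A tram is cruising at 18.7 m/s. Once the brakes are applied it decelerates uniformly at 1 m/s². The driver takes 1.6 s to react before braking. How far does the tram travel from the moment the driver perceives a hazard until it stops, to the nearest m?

Reaction distance = v·t_r = 18.7000 × 1.6 = 29.920 m.
Braking distance = v²/(2a) = 18.7000² / (2 × 1.000) = 349.690 / 2.000 = 174.845 m.
Total = 29.920 + 174.845 = 204.765 m.

Total stopping distance ≈ 205 m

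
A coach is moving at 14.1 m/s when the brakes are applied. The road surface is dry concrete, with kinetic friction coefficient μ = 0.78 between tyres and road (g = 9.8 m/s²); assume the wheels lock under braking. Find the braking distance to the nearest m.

Braking distance ≈ 13 m

a = μg = 0.78 × 9.8 = 7.644 m/s².
Braking distance = v²/(2a) = 14.1000² / (2 × 7.644) = 198.810 / 15.288 = 13.004 m.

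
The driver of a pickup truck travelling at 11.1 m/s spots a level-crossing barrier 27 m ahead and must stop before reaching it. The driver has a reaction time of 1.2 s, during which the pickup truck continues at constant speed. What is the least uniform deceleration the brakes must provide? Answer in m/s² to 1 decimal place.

Distance covered during reaction = 11.1000 × 1.2 = 13.320 m.
Distance available for braking: 27 − 13.320 = 13.680 m.
v² = 2a·d ⇒ a = v²/(2d) = 11.1000² / (2 × 13.680) = 123.210 / 27.360 = 4.5033 m/s².

Required deceleration ≈ 4.5 m/s²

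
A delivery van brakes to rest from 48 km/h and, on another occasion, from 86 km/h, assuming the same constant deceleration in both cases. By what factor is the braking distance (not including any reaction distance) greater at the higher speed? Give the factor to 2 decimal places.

Braking distance d = v²/(2a), so with a fixed, d ∝ v².
Factor = (86/48)² = 1.7917² = 3.2102.

Factor ≈ 3.21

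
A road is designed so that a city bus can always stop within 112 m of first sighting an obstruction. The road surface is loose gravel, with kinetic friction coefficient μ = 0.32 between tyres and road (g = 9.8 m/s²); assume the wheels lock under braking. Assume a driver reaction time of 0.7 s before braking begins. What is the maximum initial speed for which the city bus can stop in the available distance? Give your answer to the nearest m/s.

a = μg = 0.32 × 9.8 = 3.136 m/s².
Stopping distance: v·t_r + v²/(2a) = 112 with t_r = 0.7 s and a = 3.136 m/s².
So v² + 4.390 v − 702.46 = 0.
Positive root: v = −a·t_r + √((a·t_r)² + 2a·d) = −2.195 + √(4.818 + 702.46) = 24.3997 m/s.

Maximum speed ≈ 24 m/s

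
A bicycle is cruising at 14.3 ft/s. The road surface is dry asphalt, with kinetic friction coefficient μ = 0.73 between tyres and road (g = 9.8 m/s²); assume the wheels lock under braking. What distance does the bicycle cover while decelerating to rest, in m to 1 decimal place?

Braking distance ≈ 1.3 m

14.3 ft/s × 0.3048 = 4.3586 m/s.
a = μg = 0.73 × 9.8 = 7.154 m/s².
Braking distance = v²/(2a) = 4.3586² / (2 × 7.154) = 18.997 / 14.308 = 1.328 m.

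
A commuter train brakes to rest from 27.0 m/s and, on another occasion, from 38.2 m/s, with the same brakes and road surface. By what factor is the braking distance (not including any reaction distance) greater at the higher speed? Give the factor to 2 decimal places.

Factor ≈ 2.00

Braking distance d = v²/(2a), so with a fixed, d ∝ v².
Factor = (38.2/27.0)² = 1.4148² = 2.0017.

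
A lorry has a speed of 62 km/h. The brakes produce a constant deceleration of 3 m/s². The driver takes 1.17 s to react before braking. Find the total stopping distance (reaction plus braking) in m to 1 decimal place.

62 km/h ÷ 3.6 = 17.2222 m/s.
Reaction distance = v·t_r = 17.2222 × 1.17 = 20.150 m.
Braking distance = v²/(2a) = 17.2222² / (2 × 3.000) = 296.604 / 6.000 = 49.434 m.
Total = 20.150 + 49.434 = 69.584 m.

Total stopping distance ≈ 69.6 m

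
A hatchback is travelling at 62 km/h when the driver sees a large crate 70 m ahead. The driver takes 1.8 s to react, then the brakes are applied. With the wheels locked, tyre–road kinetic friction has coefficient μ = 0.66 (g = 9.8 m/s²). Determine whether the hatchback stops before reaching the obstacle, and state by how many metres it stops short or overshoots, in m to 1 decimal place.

Yes — it stops 16.1 m short of the obstacle

62 km/h ÷ 3.6 = 17.2222 m/s.
a = μg = 0.66 × 9.8 = 6.468 m/s².
Reaction distance = 17.2222 × 1.8 = 31.000 m.
Braking distance = v²/(2a) = 296.604 / 12.936 = 22.929 m.
Total stopping distance = 31.000 + 22.929 = 53.929 m, vs 70 m available — it stops with 70 − 53.929 = 16.071 m to spare.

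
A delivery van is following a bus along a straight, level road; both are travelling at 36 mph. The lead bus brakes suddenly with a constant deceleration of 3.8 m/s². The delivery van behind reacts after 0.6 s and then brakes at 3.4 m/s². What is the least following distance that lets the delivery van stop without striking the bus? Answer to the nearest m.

Minimum gap ≈ 14 m

36 mph × 0.44704 = 16.0934 m/s.
Leader travels v²/(2a_L) = 258.998 / 7.600 = 34.079 m before stopping.
Follower covers v·t_r = 16.0934 × 0.6 = 9.656 m while reacting, then v²/(2a_F) = 258.998 / 6.800 = 38.088 m while braking, for a total of 9.656 + 38.088 = 47.744 m.
Since a_F ≤ a_L and the follower starts braking later, the follower is never slower than the leader, so the closest approach is when both have stopped.
Minimum gap = 47.744 − 34.079 = 13.665 m.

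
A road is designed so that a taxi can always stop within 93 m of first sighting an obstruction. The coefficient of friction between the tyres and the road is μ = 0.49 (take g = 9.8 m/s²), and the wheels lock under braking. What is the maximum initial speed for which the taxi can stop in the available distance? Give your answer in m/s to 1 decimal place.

Maximum speed ≈ 29.9 m/s

a = μg = 0.49 × 9.8 = 4.802 m/s².
v²/(2a) = d ⇒ v = √(2 × 4.802 × 93) = √893.17 = 29.8859 m/s.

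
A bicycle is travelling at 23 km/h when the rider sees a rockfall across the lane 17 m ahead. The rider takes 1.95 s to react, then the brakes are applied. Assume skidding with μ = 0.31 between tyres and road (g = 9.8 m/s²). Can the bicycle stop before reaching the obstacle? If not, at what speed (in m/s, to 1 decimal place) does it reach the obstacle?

No — it strikes the obstacle at 3.6 m/s

23 km/h ÷ 3.6 = 6.3889 m/s.
a = μg = 0.31 × 9.8 = 3.038 m/s².
Reaction distance = 6.3889 × 1.95 = 12.458 m.
Braking distance needed to stop: v²/(2a) = 40.818 / 6.076 = 6.718 m, so total needed = 12.458 + 6.718 = 19.176 m > 17 m — it cannot stop.
Distance remaining when braking begins: 17 − 12.458 = 4.542 m.
v² = v₀² − 2a·d = 40.818 − 2 × 3.038 × 4.542 = 13.221 m²/s².
v = √13.221 = 3.636 m/s.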